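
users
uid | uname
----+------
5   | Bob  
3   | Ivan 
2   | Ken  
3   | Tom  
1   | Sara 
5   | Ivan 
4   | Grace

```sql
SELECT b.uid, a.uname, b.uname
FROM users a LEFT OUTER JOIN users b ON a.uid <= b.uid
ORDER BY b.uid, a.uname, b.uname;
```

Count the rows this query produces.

30

LEFT JOIN keeps every row from `users a`; unmatched rows get NULL for `users b`'s columns.
Matching on a.uid <= b.uid.
- uid=5: 2 matching b row(s), so 2 row(s) emitted.
- uid=3: 5 matching b row(s), so 5 row(s) emitted.
- uid=2: 6 matching b row(s), so 6 row(s) emitted.
- uid=3: 5 matching b row(s), so 5 row(s) emitted.
- uid=1: 7 matching b row(s), so 7 row(s) emitted.
- uid=5: 2 matching b row(s), so 2 row(s) emitted.
- uid=4: 3 matching b row(s), so 3 row(s) emitted.
Total: 30 rows.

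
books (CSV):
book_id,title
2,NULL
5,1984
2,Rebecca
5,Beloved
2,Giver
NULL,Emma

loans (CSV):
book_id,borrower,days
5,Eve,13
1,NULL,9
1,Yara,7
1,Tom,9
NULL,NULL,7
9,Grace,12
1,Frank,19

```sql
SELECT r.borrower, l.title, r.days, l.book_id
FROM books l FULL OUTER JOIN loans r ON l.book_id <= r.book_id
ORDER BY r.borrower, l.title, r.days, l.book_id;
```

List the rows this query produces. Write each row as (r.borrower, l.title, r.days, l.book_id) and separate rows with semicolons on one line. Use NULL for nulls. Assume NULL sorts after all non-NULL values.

FULL OUTER JOIN keeps every row from both sides; unmatched rows get NULL for the other side's columns.
Matching on l.book_id <= r.book_id. A NULL in a compared column never satisfies the condition.
- l row (book_id=2): matches 2 r row(s) → 2 output row(s).
- l row (book_id=5): matches 2 r row(s) → 2 output row(s).
- l row (book_id=2): matches 2 r row(s) → 2 output row(s).
- l row (book_id=5): matches 2 r row(s) → 2 output row(s).
- l row (book_id=2): matches 2 r row(s) → 2 output row(s).
- l row (book_id=NULL): no match → kept, r columns NULL.
- 5 row(s) from r found no l partner → padded with NULL.

(Eve, 1984, 13, 5); (Eve, Beloved, 13, 5); (Eve, Giver, 13, 2); (Eve, Rebecca, 13, 2); (Eve, NULL, 13, 2); (Frank, NULL, 19, NULL); (Grace, 1984, 12, 5); (Grace, Beloved, 12, 5); (Grace, Giver, 12, 2); (Grace, Rebecca, 12, 2); (Grace, NULL, 12, 2); (Tom, NULL, 9, NULL); (Yara, NULL, 7, NULL); (NULL, Emma, NULL, NULL); (NULL, NULL, 7, NULL); (NULL, NULL, 9, NULL)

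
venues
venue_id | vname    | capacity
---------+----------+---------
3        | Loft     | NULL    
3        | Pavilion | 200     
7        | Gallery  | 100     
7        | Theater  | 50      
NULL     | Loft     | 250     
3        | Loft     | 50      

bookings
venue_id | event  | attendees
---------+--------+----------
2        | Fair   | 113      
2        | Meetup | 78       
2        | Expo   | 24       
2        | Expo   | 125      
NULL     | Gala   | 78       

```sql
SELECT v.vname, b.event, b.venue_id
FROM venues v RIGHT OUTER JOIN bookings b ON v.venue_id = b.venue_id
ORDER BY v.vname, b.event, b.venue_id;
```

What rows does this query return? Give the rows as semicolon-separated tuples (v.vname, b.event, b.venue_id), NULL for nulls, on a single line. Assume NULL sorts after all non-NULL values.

RIGHT JOIN keeps every row from `bookings`; unmatched rows get NULL for `venues`'s columns.
Matching on v.venue_id = b.venue_id. A NULL in a compared column never satisfies the condition.
- venue_id=3: no matching b row.
- venue_id=3: no matching b row.
- venue_id=7: no matching b row.
- venue_id=7: no matching b row.
- venue_id=NULL: no matching b row.
- venue_id=3: no matching b row.
- 5 row(s) from b found no v partner → padded with NULL.
After projecting and ordering:
v.vname | b.event | b.venue_id
NULL | Expo | 2
NULL | Expo | 2
NULL | Fair | 2
NULL | Gala | NULL
NULL | Meetup | 2

(NULL, Expo, 2); (NULL, Expo, 2); (NULL, Fair, 2); (NULL, Gala, NULL); (NULL, Meetup, 2)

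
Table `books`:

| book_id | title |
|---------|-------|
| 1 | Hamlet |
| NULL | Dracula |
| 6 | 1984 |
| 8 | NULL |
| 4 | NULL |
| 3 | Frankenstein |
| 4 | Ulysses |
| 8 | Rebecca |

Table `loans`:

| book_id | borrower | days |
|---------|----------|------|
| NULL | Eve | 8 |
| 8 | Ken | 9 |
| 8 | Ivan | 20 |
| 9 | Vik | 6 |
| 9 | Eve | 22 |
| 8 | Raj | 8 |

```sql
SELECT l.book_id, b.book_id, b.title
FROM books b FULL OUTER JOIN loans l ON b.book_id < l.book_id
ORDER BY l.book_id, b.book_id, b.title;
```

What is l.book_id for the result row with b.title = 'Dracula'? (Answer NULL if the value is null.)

NULL

FULL OUTER JOIN keeps every row from both sides; unmatched rows get NULL for the other side's columns.
Matching on b.book_id < l.book_id. A NULL in a compared column never satisfies the condition.
- b[0] book_id=1 → 5 match(es) in l → 5 row(s).
- b[1] book_id=NULL → no match; kept with NULLs on the l side.
- b[2] book_id=6 → 5 match(es) in l → 5 row(s).
- b[3] book_id=8 → 2 match(es) in l → 2 row(s).
- b[4] book_id=4 → 5 match(es) in l → 5 row(s).
- b[5] book_id=3 → 5 match(es) in l → 5 row(s).
- b[6] book_id=4 → 5 match(es) in l → 5 row(s).
- b[7] book_id=8 → 2 match(es) in l → 2 row(s).
- 1 l row(s) had no b match → kept, b columns NULL.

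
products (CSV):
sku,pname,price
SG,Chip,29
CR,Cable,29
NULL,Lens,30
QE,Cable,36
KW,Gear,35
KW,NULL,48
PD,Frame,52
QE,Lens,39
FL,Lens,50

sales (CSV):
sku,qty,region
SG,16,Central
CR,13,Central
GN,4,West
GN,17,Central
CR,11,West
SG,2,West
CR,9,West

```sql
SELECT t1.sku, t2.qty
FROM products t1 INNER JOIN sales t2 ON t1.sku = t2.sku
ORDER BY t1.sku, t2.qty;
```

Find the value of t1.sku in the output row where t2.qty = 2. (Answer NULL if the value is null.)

SG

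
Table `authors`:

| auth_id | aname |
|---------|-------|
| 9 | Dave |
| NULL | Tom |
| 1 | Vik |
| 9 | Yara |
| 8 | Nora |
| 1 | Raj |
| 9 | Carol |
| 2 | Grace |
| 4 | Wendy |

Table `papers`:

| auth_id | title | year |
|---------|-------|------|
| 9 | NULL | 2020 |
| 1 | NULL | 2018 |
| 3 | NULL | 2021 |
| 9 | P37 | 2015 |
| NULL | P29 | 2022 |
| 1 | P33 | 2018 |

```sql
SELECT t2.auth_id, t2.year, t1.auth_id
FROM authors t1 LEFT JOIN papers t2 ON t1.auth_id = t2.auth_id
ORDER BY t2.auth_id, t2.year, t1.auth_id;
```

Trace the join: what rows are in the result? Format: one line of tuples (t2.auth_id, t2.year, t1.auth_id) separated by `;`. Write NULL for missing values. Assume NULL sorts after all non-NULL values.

LEFT JOIN keeps every row from `authors`; unmatched rows get NULL for `papers`'s columns.
Matching on t1.auth_id = t2.auth_id. A NULL in a compared column never satisfies the condition.
- t1 row (auth_id=9): matches 2 t2 row(s) → 2 output row(s).
- t1 row (auth_id=NULL): no match → kept, t2 columns NULL.
- t1 row (auth_id=1): matches 2 t2 row(s) → 2 output row(s).
- t1 row (auth_id=9): matches 2 t2 row(s) → 2 output row(s).
- t1 row (auth_id=8): no match → kept, t2 columns NULL.
- t1 row (auth_id=1): matches 2 t2 row(s) → 2 output row(s).
- t1 row (auth_id=9): matches 2 t2 row(s) → 2 output row(s).
- t1 row (auth_id=2): no match → kept, t2 columns NULL.
- t1 row (auth_id=4): no match → kept, t2 columns NULL.

(1, 2018, 1); (1, 2018, 1); (1, 2018, 1); (1, 2018, 1); (9, 2015, 9); (9, 2015, 9); (9, 2015, 9); (9, 2020, 9); (9, 2020, 9); (9, 2020, 9); (NULL, NULL, 2); (NULL, NULL, 4); (NULL, NULL, 8); (NULL, NULL, NULL)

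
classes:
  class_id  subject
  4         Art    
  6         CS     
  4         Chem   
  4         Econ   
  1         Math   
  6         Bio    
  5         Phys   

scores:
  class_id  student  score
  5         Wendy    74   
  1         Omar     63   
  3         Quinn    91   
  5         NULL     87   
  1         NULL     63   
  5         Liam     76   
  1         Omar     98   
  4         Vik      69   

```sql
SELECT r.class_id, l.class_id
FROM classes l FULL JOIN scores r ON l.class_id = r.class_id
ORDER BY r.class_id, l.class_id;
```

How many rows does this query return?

12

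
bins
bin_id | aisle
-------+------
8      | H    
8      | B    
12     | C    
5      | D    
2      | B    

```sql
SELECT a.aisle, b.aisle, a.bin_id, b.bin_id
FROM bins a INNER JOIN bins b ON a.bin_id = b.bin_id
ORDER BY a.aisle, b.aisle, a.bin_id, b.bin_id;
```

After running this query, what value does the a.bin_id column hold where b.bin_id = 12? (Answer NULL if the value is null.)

INNER JOIN keeps only pairs where the ON condition holds.
Matching on a.bin_id = b.bin_id.
Matched pairs: 7.

12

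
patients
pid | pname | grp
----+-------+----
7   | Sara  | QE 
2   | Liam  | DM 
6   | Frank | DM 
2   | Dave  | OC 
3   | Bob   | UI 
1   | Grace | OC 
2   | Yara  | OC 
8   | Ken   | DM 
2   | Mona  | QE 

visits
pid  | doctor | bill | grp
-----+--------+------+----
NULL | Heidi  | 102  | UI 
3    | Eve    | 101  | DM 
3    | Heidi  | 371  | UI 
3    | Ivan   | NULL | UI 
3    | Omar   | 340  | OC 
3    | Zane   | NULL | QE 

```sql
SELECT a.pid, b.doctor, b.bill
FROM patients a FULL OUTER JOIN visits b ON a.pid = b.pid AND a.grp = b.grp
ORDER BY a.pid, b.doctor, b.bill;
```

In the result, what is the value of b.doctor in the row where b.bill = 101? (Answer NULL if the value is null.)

Eve

FULL OUTER JOIN keeps every row from both sides; unmatched rows get NULL for the other side's columns.
Matching on a.pid = b.pid AND a.grp = b.grp. A NULL in a compared column never satisfies the condition.
- pid=7, grp=QE: no b row matches, row kept with b columns NULL.
- pid=2, grp=DM: no b row matches, row kept with b columns NULL.
- pid=6, grp=DM: no b row matches, row kept with b columns NULL.
- pid=2, grp=OC: no b row matches, row kept with b columns NULL.
- pid=3, grp=UI: 2 matching b row(s), so 2 row(s) emitted.
- pid=1, grp=OC: no b row matches, row kept with b columns NULL.
- pid=2, grp=OC: no b row matches, row kept with b columns NULL.
- pid=8, grp=DM: no b row matches, row kept with b columns NULL.
- pid=2, grp=QE: no b row matches, row kept with b columns NULL.
- 4 b row(s) had no a match → kept, a columns NULL.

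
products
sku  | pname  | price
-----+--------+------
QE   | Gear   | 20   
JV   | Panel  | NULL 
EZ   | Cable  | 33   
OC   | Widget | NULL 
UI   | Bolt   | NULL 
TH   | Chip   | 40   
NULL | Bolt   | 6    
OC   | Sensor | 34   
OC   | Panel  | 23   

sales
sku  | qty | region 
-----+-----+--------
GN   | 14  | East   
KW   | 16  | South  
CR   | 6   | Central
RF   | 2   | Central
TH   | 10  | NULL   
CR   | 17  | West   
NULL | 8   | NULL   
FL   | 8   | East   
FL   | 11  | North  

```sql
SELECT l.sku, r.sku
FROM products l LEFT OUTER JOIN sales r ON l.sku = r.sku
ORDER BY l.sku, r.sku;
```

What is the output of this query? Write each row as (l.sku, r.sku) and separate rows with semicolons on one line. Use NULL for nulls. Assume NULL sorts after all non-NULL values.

LEFT JOIN keeps every row from `products`; unmatched rows get NULL for `sales`'s columns.
Matching on l.sku = r.sku. A NULL in a compared column never satisfies the condition.
Matched pairs: 1; unmatched l rows kept: 8.

(EZ, NULL); (JV, NULL); (OC, NULL); (OC, NULL); (OC, NULL); (QE, NULL); (TH, TH); (UI, NULL); (NULL, NULL)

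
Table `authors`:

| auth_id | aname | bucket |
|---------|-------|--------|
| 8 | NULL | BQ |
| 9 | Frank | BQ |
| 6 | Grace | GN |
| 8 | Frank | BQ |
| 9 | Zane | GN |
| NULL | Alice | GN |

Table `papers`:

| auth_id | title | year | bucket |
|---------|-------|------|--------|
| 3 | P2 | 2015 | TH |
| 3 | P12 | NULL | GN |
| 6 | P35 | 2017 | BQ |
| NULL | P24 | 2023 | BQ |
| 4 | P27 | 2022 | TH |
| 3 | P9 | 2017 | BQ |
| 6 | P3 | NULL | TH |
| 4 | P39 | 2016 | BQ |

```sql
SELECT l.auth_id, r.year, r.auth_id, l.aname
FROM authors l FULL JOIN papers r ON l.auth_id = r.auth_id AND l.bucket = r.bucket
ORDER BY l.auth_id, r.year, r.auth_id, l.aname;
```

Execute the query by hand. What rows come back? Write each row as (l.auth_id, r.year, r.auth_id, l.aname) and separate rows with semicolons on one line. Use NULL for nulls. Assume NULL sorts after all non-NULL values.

(6, NULL, NULL, Grace); (8, NULL, NULL, Frank); (8, NULL, NULL, NULL); (9, NULL, NULL, Frank); (9, NULL, NULL, Zane); (NULL, 2015, 3, NULL); (NULL, 2016, 4, NULL); (NULL, 2017, 3, NULL); (NULL, 2017, 6, NULL); (NULL, 2022, 4, NULL); (NULL, 2023, NULL, NULL); (NULL, NULL, 3, NULL); (NULL, NULL, 6, NULL); (NULL, NULL, NULL, Alice)

FULL OUTER JOIN keeps every row from both sides; unmatched rows get NULL for the other side's columns.
Matching on l.auth_id = r.auth_id AND l.bucket = r.bucket. A NULL in a compared column never satisfies the condition.
Matched pairs: 0; unmatched l rows kept: 6; unmatched r rows kept: 8.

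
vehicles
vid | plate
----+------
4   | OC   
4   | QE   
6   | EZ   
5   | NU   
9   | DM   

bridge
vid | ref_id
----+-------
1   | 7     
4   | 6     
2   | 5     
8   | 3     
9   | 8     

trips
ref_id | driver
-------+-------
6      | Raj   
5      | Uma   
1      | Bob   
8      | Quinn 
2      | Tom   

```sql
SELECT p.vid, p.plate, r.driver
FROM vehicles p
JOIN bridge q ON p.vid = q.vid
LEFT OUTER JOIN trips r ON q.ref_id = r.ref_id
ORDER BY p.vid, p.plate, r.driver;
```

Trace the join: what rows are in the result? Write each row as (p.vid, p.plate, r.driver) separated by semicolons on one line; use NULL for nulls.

Joins associate left-to-right: vehicles INNER JOIN bridge on vid gives 3 intermediate row(s).
Then LEFT JOIN `trips r` on ref_id: each of those 3 rows is kept; rows whose q.ref_id has no match in r get NULL for r's columns.

(4, OC, Raj); (4, QE, Raj); (9, DM, Quinn)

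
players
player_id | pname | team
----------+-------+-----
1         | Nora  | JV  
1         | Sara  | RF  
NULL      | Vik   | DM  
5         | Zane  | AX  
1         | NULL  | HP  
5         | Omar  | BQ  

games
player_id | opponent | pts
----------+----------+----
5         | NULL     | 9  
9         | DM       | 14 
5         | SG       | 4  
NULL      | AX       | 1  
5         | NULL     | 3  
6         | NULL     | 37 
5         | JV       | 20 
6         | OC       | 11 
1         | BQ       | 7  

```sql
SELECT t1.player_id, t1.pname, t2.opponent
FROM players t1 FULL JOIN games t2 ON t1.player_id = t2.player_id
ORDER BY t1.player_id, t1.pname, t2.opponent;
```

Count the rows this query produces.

16

FULL OUTER JOIN keeps every row from both sides; unmatched rows get NULL for the other side's columns.
Matching on t1.player_id = t2.player_id. A NULL in a compared column never satisfies the condition.
- player_id=1: 1 matching t2 row(s), so 1 row(s) emitted.
- player_id=1: 1 matching t2 row(s), so 1 row(s) emitted.
- player_id=NULL: no t2 row matches, row kept with t2 columns NULL.
- player_id=5: 4 matching t2 row(s), so 4 row(s) emitted.
- player_id=1: 1 matching t2 row(s), so 1 row(s) emitted.
- player_id=5: 4 matching t2 row(s), so 4 row(s) emitted.
- 4 row(s) from t2 found no t1 partner → padded with NULL.
Total: 11 matched + 5 padded = 16 rows.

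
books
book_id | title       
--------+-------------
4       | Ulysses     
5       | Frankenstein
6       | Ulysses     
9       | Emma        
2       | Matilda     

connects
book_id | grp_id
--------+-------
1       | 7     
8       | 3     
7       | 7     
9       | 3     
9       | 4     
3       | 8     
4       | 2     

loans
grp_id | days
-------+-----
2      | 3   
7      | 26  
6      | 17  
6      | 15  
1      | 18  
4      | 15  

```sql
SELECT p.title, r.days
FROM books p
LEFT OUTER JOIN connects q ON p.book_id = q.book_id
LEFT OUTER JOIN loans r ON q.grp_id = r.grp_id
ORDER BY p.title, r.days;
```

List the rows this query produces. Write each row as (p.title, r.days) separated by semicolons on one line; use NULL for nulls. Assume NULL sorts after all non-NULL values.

Joins associate left-to-right: books LEFT JOIN connects on book_id gives 6 intermediate row(s).
Then LEFT JOIN `loans r` on grp_id: each of those 6 rows is kept; rows whose q.grp_id has no match in r get NULL for r's columns.

(Emma, 15); (Emma, NULL); (Frankenstein, NULL); (Matilda, NULL); (Ulysses, 3); (Ulysses, NULL)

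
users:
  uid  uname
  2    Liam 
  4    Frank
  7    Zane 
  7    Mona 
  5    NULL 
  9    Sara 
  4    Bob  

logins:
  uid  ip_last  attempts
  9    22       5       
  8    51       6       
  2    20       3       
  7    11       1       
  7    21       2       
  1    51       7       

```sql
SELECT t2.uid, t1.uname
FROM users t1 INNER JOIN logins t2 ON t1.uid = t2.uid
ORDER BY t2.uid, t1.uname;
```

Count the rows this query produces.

6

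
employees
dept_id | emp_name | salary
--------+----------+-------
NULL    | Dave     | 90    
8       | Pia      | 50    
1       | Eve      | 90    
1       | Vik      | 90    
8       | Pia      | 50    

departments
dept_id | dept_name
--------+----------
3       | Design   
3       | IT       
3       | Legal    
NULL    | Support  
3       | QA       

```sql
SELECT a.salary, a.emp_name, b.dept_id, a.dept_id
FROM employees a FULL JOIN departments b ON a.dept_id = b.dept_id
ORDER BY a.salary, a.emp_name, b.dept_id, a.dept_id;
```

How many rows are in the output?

FULL OUTER JOIN keeps every row from both sides; unmatched rows get NULL for the other side's columns.
Matching on a.dept_id = b.dept_id. A NULL in a compared column never satisfies the condition.
- a row (dept_id=NULL): no match → kept, b columns NULL.
- a row (dept_id=8): no match → kept, b columns NULL.
- a row (dept_id=1): no match → kept, b columns NULL.
- a row (dept_id=1): no match → kept, b columns NULL.
- a row (dept_id=8): no match → kept, b columns NULL.
- plus 5 unmatched b row(s), each kept with NULL a columns.
Total: 0 matched + 10 padded = 10 rows.

10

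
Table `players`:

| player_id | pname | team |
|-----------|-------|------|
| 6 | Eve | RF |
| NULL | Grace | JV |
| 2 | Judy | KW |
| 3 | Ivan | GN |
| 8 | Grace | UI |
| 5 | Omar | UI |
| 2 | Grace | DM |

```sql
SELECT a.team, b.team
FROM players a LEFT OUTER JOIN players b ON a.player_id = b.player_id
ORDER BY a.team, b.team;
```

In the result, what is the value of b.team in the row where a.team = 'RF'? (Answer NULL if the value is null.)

RF

LEFT JOIN keeps every row from `players a`; unmatched rows get NULL for `players b`'s columns.
Matching on a.player_id = b.player_id. A NULL in a compared column never satisfies the condition.
- a[0] player_id=6 → 1 match(es) in b → 1 row(s).
- a[1] player_id=NULL → no match; kept with NULLs on the b side.
- a[2] player_id=2 → 2 match(es) in b → 2 row(s).
- a[3] player_id=3 → 1 match(es) in b → 1 row(s).
- a[4] player_id=8 → 1 match(es) in b → 1 row(s).
- a[5] player_id=5 → 1 match(es) in b → 1 row(s).
- a[6] player_id=2 → 2 match(es) in b → 2 row(s).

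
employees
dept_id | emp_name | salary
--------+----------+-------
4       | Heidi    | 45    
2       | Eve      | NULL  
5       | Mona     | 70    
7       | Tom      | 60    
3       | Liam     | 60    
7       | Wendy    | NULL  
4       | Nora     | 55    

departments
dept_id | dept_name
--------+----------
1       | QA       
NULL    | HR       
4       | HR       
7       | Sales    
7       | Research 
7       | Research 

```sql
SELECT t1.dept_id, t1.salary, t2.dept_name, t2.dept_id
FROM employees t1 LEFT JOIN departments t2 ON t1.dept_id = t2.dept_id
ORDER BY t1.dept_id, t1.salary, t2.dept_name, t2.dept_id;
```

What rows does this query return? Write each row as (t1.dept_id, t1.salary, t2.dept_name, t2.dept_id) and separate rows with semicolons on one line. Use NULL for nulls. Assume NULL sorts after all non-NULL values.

LEFT JOIN keeps every row from `employees`; unmatched rows get NULL for `departments`'s columns.
Matching on t1.dept_id = t2.dept_id. A NULL in a compared column never satisfies the condition.
- dept_id=4: 1 matching t2 row(s), so 1 row(s) emitted.
- dept_id=2: no t2 row matches, row kept with t2 columns NULL.
- dept_id=5: no t2 row matches, row kept with t2 columns NULL.
- dept_id=7: 3 matching t2 row(s), so 3 row(s) emitted.
- dept_id=3: no t2 row matches, row kept with t2 columns NULL.
- dept_id=7: 3 matching t2 row(s), so 3 row(s) emitted.
- dept_id=4: 1 matching t2 row(s), so 1 row(s) emitted.

(2, NULL, NULL, NULL); (3, 60, NULL, NULL); (4, 45, HR, 4); (4, 55, HR, 4); (5, 70, NULL, NULL); (7, 60, Research, 7); (7, 60, Research, 7); (7, 60, Sales, 7); (7, NULL, Research, 7); (7, NULL, Research, 7); (7, NULL, Sales, 7)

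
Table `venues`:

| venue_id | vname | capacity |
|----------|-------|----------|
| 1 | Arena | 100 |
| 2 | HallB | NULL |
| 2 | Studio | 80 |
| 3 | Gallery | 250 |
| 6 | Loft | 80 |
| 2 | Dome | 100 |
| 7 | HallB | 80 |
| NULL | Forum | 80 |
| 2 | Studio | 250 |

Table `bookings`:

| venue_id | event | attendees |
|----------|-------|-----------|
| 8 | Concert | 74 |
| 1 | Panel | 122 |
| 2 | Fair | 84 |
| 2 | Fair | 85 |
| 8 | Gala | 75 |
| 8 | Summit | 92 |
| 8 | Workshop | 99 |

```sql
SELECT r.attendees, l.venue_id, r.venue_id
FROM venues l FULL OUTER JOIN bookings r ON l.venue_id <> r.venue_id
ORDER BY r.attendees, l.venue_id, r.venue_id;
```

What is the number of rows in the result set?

48

FULL OUTER JOIN keeps every row from both sides; unmatched rows get NULL for the other side's columns.
Matching on l.venue_id <> r.venue_id. A NULL in a compared column never satisfies the condition.
- l[0] venue_id=1 → 6 match(es) in r → 6 row(s).
- l[1] venue_id=2 → 5 match(es) in r → 5 row(s).
- l[2] venue_id=2 → 5 match(es) in r → 5 row(s).
- l[3] venue_id=3 → 7 match(es) in r → 7 row(s).
- l[4] venue_id=6 → 7 match(es) in r → 7 row(s).
- l[5] venue_id=2 → 5 match(es) in r → 5 row(s).
- l[6] venue_id=7 → 7 match(es) in r → 7 row(s).
- l[7] venue_id=NULL → no match; kept with NULLs on the r side.
- l[8] venue_id=2 → 5 match(es) in r → 5 row(s).
Total: 47 matched + 1 padded = 48 rows.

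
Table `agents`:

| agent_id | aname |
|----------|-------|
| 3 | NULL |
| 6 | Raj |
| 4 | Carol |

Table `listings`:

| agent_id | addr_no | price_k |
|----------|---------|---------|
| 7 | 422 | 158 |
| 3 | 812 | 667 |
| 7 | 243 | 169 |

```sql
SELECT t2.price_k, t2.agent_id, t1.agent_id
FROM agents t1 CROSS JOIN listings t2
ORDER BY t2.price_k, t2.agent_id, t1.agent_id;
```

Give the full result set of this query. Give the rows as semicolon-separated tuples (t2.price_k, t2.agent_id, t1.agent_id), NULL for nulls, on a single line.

(158, 7, 3); (158, 7, 4); (158, 7, 6); (169, 7, 3); (169, 7, 4); (169, 7, 6); (667, 3, 3); (667, 3, 4); (667, 3, 6)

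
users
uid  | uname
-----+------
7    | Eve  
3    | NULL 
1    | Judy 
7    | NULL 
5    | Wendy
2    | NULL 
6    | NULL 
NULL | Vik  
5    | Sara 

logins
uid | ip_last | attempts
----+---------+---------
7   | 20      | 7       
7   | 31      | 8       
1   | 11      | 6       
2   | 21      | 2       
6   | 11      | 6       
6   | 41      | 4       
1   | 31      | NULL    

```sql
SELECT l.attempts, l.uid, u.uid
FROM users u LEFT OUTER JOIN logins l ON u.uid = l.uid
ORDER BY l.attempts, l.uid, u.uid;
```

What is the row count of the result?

13

LEFT JOIN keeps every row from `users`; unmatched rows get NULL for `logins`'s columns.
Matching on u.uid = l.uid. A NULL in a compared column never satisfies the condition.
- u row (uid=7): matches 2 l row(s) → 2 output row(s).
- u row (uid=3): no match → kept, l columns NULL.
- u row (uid=1): matches 2 l row(s) → 2 output row(s).
- u row (uid=7): matches 2 l row(s) → 2 output row(s).
- u row (uid=5): no match → kept, l columns NULL.
- u row (uid=2): matches 1 l row(s) → 1 output row(s).
- u row (uid=6): matches 2 l row(s) → 2 output row(s).
- u row (uid=NULL): no match → kept, l columns NULL.
- u row (uid=5): no match → kept, l columns NULL.
Total: 9 matched + 4 padded = 13 rows.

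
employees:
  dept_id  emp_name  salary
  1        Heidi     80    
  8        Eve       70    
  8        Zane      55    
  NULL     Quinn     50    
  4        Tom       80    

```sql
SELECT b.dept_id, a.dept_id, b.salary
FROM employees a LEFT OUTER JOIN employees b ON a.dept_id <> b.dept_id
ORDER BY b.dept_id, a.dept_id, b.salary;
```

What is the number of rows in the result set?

LEFT JOIN keeps every row from `employees a`; unmatched rows get NULL for `employees b`'s columns.
Matching on a.dept_id <> b.dept_id. A NULL in a compared column never satisfies the condition.
- a (dept_id=1) pairs with 3 row(s) of b.
- a (dept_id=8) pairs with 2 row(s) of b.
- a (dept_id=8) pairs with 2 row(s) of b.
- a (dept_id=NULL) has no partner → padded with NULL.
- a (dept_id=4) pairs with 3 row(s) of b.
Total: 10 matched + 1 padded = 11 rows.

11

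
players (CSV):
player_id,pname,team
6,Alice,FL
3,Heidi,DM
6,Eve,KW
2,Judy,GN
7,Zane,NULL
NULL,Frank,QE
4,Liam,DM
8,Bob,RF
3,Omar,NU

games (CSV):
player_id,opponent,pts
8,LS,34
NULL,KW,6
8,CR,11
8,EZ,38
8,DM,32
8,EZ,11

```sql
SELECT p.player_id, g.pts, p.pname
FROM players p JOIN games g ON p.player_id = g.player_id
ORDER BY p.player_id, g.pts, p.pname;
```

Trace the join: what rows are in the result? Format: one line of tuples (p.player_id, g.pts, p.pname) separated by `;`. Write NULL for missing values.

(8, 11, Bob); (8, 11, Bob); (8, 32, Bob); (8, 34, Bob); (8, 38, Bob)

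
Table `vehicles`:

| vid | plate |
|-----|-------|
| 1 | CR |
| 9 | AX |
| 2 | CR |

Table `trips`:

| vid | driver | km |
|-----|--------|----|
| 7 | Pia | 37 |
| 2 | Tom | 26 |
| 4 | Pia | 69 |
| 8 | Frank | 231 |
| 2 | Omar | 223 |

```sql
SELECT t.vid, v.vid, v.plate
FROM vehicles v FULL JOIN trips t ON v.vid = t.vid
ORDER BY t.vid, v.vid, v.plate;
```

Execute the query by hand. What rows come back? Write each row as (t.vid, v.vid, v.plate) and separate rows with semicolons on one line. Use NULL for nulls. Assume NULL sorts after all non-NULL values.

FULL OUTER JOIN keeps every row from both sides; unmatched rows get NULL for the other side's columns.
Matching on v.vid = t.vid.
Matched pairs: 2; unmatched v rows kept: 2; unmatched t rows kept: 3.

(2, 2, CR); (2, 2, CR); (4, NULL, NULL); (7, NULL, NULL); (8, NULL, NULL); (NULL, 1, CR); (NULL, 9, AX)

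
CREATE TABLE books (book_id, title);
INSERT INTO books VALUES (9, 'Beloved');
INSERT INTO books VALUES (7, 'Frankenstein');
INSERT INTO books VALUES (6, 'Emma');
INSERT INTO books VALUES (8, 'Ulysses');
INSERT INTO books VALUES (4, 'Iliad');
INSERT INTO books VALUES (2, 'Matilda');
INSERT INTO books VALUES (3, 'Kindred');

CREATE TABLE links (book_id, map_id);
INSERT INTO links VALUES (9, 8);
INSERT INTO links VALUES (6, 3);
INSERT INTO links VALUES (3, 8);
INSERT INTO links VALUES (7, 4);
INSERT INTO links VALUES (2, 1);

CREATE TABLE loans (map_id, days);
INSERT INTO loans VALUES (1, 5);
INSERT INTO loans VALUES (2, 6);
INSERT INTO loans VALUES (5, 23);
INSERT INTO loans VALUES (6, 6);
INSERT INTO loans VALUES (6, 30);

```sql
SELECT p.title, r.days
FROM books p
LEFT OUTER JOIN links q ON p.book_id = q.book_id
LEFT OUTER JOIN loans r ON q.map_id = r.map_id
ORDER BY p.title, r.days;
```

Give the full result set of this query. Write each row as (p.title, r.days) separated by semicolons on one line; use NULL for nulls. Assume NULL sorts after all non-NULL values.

Joins associate left-to-right: books LEFT JOIN links on book_id gives 7 intermediate row(s).
Then LEFT JOIN `loans r` on map_id: each of those 7 rows is kept; rows whose q.map_id has no match in r get NULL for r's columns.

(Beloved, NULL); (Emma, NULL); (Frankenstein, NULL); (Iliad, NULL); (Kindred, NULL); (Matilda, 5); (Ulysses, NULL)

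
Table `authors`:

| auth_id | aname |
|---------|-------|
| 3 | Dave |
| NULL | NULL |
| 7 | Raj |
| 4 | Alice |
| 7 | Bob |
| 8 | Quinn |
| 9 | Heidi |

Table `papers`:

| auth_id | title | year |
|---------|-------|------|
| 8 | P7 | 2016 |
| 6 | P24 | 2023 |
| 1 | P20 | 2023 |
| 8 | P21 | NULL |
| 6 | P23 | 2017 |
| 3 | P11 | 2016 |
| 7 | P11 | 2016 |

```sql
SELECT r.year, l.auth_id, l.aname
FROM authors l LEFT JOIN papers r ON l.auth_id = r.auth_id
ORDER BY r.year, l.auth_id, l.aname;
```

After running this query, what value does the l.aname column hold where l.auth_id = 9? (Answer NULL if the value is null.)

Heidi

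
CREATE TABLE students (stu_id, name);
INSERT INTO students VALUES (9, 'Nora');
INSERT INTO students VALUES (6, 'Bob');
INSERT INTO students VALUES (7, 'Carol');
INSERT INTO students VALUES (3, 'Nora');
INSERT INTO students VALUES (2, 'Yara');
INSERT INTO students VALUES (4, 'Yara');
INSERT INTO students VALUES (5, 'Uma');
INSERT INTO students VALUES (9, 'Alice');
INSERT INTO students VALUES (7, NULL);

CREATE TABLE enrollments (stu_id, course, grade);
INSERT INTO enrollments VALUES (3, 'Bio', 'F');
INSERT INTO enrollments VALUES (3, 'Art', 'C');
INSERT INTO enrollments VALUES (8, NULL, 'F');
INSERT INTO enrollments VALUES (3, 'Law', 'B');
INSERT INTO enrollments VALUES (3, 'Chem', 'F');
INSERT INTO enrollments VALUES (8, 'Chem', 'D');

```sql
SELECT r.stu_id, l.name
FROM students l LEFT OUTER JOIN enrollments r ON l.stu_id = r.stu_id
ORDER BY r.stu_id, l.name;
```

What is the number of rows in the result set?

LEFT JOIN keeps every row from `students`; unmatched rows get NULL for `enrollments`'s columns.
Matching on l.stu_id = r.stu_id.
Matched pairs: 4; unmatched l rows kept: 8.
Total: 4 matched + 8 padded = 12 rows.

12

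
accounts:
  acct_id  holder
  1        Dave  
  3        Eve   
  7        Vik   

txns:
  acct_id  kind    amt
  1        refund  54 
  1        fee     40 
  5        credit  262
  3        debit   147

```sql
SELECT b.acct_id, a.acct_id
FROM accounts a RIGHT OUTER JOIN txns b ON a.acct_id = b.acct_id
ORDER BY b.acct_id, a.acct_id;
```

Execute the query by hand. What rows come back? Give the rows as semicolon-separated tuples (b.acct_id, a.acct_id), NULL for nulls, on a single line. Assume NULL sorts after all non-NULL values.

(1, 1); (1, 1); (3, 3); (5, NULL)

RIGHT JOIN keeps every row from `txns`; unmatched rows get NULL for `accounts`'s columns.
Matching on a.acct_id = b.acct_id.
Matched pairs: 3; unmatched b rows kept: 1.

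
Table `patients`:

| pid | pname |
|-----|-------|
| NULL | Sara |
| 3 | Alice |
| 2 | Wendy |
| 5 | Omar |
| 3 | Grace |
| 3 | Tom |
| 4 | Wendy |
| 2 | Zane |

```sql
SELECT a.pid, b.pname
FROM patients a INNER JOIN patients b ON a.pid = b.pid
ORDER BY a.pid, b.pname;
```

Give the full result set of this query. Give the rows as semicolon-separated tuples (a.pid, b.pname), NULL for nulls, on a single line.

INNER JOIN keeps only pairs where the ON condition holds.
Matching on a.pid = b.pid. A NULL in a compared column never satisfies the condition.
- a (pid=NULL) has no partner → excluded.
- a (pid=3) pairs with 3 row(s) of b.
- a (pid=2) pairs with 2 row(s) of b.
- a (pid=5) pairs with 1 row(s) of b.
- a (pid=3) pairs with 3 row(s) of b.
- a (pid=3) pairs with 3 row(s) of b.
- a (pid=4) pairs with 1 row(s) of b.
- a (pid=2) pairs with 2 row(s) of b.

(2, Wendy); (2, Wendy); (2, Zane); (2, Zane); (3, Alice); (3, Alice); (3, Alice); (3, Grace); (3, Grace); (3, Grace); (3, Tom); (3, Tom); (3, Tom); (4, Wendy); (5, Omar)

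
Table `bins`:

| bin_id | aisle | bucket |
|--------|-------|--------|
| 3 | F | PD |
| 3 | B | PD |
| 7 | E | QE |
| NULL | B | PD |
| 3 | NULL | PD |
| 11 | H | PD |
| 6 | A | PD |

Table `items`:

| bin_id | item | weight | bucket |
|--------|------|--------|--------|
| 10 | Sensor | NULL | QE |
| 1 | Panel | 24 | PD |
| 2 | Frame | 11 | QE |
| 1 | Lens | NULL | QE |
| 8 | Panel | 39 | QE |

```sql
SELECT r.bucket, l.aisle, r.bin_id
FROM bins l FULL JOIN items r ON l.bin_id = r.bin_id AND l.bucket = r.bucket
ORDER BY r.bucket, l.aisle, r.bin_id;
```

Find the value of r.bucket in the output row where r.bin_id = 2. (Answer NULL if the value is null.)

QE

FULL OUTER JOIN keeps every row from both sides; unmatched rows get NULL for the other side's columns.
Matching on l.bin_id = r.bin_id AND l.bucket = r.bucket. A NULL in a compared column never satisfies the condition.
Matched pairs: 0; unmatched l rows kept: 7; unmatched r rows kept: 5.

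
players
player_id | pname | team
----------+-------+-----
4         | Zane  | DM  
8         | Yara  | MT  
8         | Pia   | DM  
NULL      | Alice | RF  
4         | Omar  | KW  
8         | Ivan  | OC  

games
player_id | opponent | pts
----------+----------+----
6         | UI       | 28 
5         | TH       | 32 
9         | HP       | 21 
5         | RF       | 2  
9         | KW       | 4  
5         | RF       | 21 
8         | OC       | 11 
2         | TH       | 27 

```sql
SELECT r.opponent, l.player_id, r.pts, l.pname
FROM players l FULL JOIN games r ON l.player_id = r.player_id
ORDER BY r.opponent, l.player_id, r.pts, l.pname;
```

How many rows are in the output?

FULL OUTER JOIN keeps every row from both sides; unmatched rows get NULL for the other side's columns.
Matching on l.player_id = r.player_id. A NULL in a compared column never satisfies the condition.
- player_id=4: no r row matches, row kept with r columns NULL.
- player_id=8: 1 matching r row(s), so 1 row(s) emitted.
- player_id=8: 1 matching r row(s), so 1 row(s) emitted.
- player_id=NULL: no r row matches, row kept with r columns NULL.
- player_id=4: no r row matches, row kept with r columns NULL.
- player_id=8: 1 matching r row(s), so 1 row(s) emitted.
- 7 r row(s) had no l match → kept, l columns NULL.
Total: 3 matched + 10 padded = 13 rows.

13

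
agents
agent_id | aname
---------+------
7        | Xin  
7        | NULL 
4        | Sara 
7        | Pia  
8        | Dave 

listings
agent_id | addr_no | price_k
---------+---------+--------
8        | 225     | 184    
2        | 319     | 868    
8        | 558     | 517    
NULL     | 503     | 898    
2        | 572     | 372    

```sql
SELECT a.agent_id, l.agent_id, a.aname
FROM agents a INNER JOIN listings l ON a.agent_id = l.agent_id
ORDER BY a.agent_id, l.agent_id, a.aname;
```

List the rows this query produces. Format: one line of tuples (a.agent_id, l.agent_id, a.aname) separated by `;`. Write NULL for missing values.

INNER JOIN keeps only pairs where the ON condition holds.
Matching on a.agent_id = l.agent_id. A NULL in a compared column never satisfies the condition.
Matched pairs: 2.

(8, 8, Dave); (8, 8, Dave)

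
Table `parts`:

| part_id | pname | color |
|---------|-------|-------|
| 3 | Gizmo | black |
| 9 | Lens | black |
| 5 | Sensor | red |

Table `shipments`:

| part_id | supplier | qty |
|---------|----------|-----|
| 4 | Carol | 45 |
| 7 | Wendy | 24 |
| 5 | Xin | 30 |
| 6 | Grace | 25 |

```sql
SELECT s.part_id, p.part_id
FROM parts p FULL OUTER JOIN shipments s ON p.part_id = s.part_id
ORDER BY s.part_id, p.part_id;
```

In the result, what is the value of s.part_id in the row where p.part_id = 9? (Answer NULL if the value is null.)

FULL OUTER JOIN keeps every row from both sides; unmatched rows get NULL for the other side's columns.
Matching on p.part_id = s.part_id.
- p row (part_id=3): no match → kept, s columns NULL.
- p row (part_id=9): no match → kept, s columns NULL.
- p row (part_id=5): matches 1 s row(s) → 1 output row(s).
- 3 s row(s) had no p match → kept, p columns NULL.

NULL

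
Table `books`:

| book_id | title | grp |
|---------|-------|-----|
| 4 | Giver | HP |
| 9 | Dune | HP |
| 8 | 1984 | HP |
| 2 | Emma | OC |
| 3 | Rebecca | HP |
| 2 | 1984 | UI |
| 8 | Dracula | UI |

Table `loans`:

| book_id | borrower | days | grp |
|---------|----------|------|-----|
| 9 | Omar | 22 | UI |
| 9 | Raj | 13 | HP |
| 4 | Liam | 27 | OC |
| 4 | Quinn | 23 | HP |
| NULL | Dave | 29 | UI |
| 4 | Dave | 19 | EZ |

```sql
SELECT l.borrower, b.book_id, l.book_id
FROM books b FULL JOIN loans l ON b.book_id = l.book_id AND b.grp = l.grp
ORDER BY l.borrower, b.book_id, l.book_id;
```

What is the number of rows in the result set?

11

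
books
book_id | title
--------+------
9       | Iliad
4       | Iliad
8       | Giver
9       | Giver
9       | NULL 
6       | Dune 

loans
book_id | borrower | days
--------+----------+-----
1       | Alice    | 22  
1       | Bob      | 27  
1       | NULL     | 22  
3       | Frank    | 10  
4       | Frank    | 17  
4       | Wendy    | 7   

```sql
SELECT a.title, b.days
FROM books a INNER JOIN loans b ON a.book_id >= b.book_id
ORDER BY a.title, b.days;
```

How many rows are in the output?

36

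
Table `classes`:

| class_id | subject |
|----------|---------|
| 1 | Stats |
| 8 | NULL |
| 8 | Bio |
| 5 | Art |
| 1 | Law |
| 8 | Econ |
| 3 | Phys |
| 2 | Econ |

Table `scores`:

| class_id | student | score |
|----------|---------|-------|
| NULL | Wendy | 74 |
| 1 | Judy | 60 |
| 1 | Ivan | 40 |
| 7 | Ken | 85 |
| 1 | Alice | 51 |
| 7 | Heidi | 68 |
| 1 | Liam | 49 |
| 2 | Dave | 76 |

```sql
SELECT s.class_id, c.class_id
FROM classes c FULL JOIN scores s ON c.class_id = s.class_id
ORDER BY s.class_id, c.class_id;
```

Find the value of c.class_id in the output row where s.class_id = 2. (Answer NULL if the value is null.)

2

FULL OUTER JOIN keeps every row from both sides; unmatched rows get NULL for the other side's columns.
Matching on c.class_id = s.class_id. A NULL in a compared column never satisfies the condition.
- c row (class_id=1): matches 4 s row(s) → 4 output row(s).
- c row (class_id=8): no match → kept, s columns NULL.
- c row (class_id=8): no match → kept, s columns NULL.
- c row (class_id=5): no match → kept, s columns NULL.
- c row (class_id=1): matches 4 s row(s) → 4 output row(s).
- c row (class_id=8): no match → kept, s columns NULL.
- c row (class_id=3): no match → kept, s columns NULL.
- c row (class_id=2): matches 1 s row(s) → 1 output row(s).
- plus 3 unmatched s row(s), each kept with NULL c columns.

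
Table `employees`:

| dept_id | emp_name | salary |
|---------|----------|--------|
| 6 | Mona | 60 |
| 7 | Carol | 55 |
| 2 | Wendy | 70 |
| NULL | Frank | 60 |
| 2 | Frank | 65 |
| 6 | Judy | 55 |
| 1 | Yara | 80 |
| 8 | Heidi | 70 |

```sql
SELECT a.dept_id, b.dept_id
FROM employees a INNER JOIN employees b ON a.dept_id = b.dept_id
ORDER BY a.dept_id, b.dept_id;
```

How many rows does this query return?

11

INNER JOIN keeps only pairs where the ON condition holds.
Matching on a.dept_id = b.dept_id. A NULL in a compared column never satisfies the condition.
- dept_id=6: 2 matching b row(s), so 2 row(s) emitted.
- dept_id=7: 1 matching b row(s), so 1 row(s) emitted.
- dept_id=2: 2 matching b row(s), so 2 row(s) emitted.
- dept_id=NULL: no matching b row, dropped.
- dept_id=2: 2 matching b row(s), so 2 row(s) emitted.
- dept_id=6: 2 matching b row(s), so 2 row(s) emitted.
- dept_id=1: 1 matching b row(s), so 1 row(s) emitted.
- dept_id=8: 1 matching b row(s), so 1 row(s) emitted.
Total: 11 rows.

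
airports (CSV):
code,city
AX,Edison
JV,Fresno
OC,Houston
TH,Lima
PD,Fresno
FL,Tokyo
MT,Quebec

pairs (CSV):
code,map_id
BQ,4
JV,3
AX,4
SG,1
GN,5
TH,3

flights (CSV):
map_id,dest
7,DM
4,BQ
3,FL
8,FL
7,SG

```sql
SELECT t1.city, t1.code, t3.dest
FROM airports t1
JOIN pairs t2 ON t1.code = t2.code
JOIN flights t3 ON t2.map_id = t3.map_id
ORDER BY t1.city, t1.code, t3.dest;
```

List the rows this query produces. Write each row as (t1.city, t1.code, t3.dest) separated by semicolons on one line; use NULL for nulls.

Step 1 — t1 INNER JOIN t2 on code → 3 row(s).
Then INNER JOIN `flights t3` on map_id: keep only rows whose t2.map_id appears in t3.

(Edison, AX, BQ); (Fresno, JV, FL); (Lima, TH, FL)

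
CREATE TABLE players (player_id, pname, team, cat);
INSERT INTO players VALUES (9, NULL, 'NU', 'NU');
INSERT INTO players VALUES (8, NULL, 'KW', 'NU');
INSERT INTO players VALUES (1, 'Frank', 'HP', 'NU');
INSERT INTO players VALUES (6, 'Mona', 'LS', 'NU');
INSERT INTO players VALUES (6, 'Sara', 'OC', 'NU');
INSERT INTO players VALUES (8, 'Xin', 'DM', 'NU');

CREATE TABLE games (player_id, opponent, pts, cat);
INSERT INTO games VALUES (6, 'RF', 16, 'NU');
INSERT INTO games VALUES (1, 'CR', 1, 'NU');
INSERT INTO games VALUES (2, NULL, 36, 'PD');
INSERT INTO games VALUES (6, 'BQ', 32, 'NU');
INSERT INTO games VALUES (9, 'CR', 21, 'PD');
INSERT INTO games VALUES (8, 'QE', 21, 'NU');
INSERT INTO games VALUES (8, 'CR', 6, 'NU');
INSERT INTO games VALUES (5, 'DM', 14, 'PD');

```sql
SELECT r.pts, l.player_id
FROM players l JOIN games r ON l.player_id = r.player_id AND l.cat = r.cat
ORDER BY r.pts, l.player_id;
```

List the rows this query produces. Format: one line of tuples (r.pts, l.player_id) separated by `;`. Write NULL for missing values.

(1, 1); (6, 8); (6, 8); (16, 6); (16, 6); (21, 8); (21, 8); (32, 6); (32, 6)

INNER JOIN keeps only pairs where the ON condition holds.
Matching on l.player_id = r.player_id AND l.cat = r.cat.
Matched pairs: 9.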